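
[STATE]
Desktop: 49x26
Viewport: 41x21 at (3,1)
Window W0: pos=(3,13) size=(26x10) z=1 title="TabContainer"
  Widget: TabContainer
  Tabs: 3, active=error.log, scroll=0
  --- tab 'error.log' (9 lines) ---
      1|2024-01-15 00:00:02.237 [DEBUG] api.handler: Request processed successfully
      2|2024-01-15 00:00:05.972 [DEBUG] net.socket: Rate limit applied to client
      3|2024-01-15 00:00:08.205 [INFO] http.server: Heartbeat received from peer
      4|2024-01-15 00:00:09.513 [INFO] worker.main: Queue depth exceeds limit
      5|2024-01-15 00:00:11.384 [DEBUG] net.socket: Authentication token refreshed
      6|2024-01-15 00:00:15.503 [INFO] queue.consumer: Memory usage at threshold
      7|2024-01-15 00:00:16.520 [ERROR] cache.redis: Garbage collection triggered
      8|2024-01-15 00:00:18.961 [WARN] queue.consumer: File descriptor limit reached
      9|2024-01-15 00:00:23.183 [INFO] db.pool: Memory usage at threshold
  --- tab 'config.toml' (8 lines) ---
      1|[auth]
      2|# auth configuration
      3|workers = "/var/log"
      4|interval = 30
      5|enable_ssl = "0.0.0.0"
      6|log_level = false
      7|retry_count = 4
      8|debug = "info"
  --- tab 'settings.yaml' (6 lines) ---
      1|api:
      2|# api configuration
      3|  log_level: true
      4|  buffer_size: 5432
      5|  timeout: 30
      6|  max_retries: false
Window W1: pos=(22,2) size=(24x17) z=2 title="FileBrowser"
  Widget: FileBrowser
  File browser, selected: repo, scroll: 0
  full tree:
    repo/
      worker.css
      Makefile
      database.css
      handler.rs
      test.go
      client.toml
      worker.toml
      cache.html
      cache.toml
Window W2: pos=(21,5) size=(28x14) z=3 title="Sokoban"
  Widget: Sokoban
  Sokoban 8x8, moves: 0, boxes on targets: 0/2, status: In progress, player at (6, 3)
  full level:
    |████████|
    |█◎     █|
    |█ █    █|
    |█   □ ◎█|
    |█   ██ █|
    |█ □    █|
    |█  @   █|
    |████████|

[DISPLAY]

                                         
                   ┏━━━━━━━━━━━━━━━━━━━━━
                   ┃ FileBrowser         
                   ┠─────────────────────
                  ┏━━━━━━━━━━━━━━━━━━━━━━
                  ┃ Sokoban              
                  ┠──────────────────────
                  ┃████████              
                  ┃█◎     █              
                  ┃█ █    █              
                  ┃█   □ ◎█              
                  ┃█   ██ █              
┏━━━━━━━━━━━━━━━━━┃█ □    █              
┃ TabContainer    ┃█  @   █              
┠─────────────────┃████████              
┃[error.log]│ conf┃Moves: 0  0/2         
┃─────────────────┃                      
┃2024-01-15 00:00:┗━━━━━━━━━━━━━━━━━━━━━━
┃2024-01-15 00:00:05.972 ┃               
┃2024-01-15 00:00:08.205 ┃               
┃2024-01-15 00:00:09.513 ┃               


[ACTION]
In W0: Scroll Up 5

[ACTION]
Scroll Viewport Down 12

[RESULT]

                  ┏━━━━━━━━━━━━━━━━━━━━━━
                  ┃ Sokoban              
                  ┠──────────────────────
                  ┃████████              
                  ┃█◎     █              
                  ┃█ █    █              
                  ┃█   □ ◎█              
                  ┃█   ██ █              
┏━━━━━━━━━━━━━━━━━┃█ □    █              
┃ TabContainer    ┃█  @   █              
┠─────────────────┃████████              
┃[error.log]│ conf┃Moves: 0  0/2         
┃─────────────────┃                      
┃2024-01-15 00:00:┗━━━━━━━━━━━━━━━━━━━━━━
┃2024-01-15 00:00:05.972 ┃               
┃2024-01-15 00:00:08.205 ┃               
┃2024-01-15 00:00:09.513 ┃               
┗━━━━━━━━━━━━━━━━━━━━━━━━┛               
                                         
                                         
                                         


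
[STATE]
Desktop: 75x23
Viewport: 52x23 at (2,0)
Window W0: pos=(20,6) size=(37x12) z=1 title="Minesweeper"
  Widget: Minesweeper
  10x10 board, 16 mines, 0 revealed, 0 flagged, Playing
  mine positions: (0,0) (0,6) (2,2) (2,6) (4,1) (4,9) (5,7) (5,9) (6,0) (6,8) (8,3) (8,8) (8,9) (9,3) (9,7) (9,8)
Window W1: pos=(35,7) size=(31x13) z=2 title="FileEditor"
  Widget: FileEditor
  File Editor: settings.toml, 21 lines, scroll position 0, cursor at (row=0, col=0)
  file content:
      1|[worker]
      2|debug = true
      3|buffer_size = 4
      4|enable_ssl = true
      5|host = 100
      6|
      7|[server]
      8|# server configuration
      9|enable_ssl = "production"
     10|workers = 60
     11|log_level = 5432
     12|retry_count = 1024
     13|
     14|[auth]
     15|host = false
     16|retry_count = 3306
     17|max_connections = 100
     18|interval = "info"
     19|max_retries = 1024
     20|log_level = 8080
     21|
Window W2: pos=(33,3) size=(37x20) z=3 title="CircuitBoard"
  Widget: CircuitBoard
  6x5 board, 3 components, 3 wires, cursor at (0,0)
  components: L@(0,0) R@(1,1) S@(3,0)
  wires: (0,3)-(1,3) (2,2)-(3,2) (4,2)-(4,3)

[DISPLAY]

                                                    
                                                    
                                                    
                               ┏━━━━━━━━━━━━━━━━━━━━
                               ┃ CircuitBoard       
                               ┠────────────────────
                  ┏━━━━━━━━━━━━┃   0 1 2 3 4 5      
                  ┃ Minesweeper┃0  [L]          ·   
                  ┠────────────┃                │   
                  ┃■■■■■■■■■■  ┃1       R       ·   
                  ┃■■■■■■■■■■  ┃                    
                  ┃■■■■■■■■■■  ┃2           ·       
                  ┃■■■■■■■■■■  ┃            │       
                  ┃■■■■■■■■■■  ┃3   S       ·       
                  ┃■■■■■■■■■■  ┃                    
                  ┃■■■■■■■■■■  ┃4           · ─ ·   
                  ┃■■■■■■■■■■  ┃Cursor: (0,0)       
                  ┗━━━━━━━━━━━━┃                    
                               ┃                    
                               ┃                    
                               ┃                    
                               ┃                    
                               ┗━━━━━━━━━━━━━━━━━━━━


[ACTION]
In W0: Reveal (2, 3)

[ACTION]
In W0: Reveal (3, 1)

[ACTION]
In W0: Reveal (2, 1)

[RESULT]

                                                    
                                                    
                                                    
                               ┏━━━━━━━━━━━━━━━━━━━━
                               ┃ CircuitBoard       
                               ┠────────────────────
                  ┏━━━━━━━━━━━━┃   0 1 2 3 4 5      
                  ┃ Minesweeper┃0  [L]          ·   
                  ┠────────────┃                │   
                  ┃■■■■■■■■■■  ┃1       R       ·   
                  ┃■■■■■■■■■■  ┃                    
                  ┃■1■1■■■■■■  ┃2           ·       
                  ┃■2■■■■■■■■  ┃            │       
                  ┃■■■■■■■■■■  ┃3   S       ·       
                  ┃■■■■■■■■■■  ┃                    
                  ┃■■■■■■■■■■  ┃4           · ─ ·   
                  ┃■■■■■■■■■■  ┃Cursor: (0,0)       
                  ┗━━━━━━━━━━━━┃                    
                               ┃                    
                               ┃                    
                               ┃                    
                               ┃                    
                               ┗━━━━━━━━━━━━━━━━━━━━


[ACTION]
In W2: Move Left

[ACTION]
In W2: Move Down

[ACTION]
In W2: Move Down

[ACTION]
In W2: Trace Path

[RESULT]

                                                    
                                                    
                                                    
                               ┏━━━━━━━━━━━━━━━━━━━━
                               ┃ CircuitBoard       
                               ┠────────────────────
                  ┏━━━━━━━━━━━━┃   0 1 2 3 4 5      
                  ┃ Minesweeper┃0   L           ·   
                  ┠────────────┃                │   
                  ┃■■■■■■■■■■  ┃1       R       ·   
                  ┃■■■■■■■■■■  ┃                    
                  ┃■1■1■■■■■■  ┃2  [.]      ·       
                  ┃■2■■■■■■■■  ┃            │       
                  ┃■■■■■■■■■■  ┃3   S       ·       
                  ┃■■■■■■■■■■  ┃                    
                  ┃■■■■■■■■■■  ┃4           · ─ ·   
                  ┃■■■■■■■■■■  ┃Cursor: (2,0)  Trace
                  ┗━━━━━━━━━━━━┃                    
                               ┃                    
                               ┃                    
                               ┃                    
                               ┃                    
                               ┗━━━━━━━━━━━━━━━━━━━━


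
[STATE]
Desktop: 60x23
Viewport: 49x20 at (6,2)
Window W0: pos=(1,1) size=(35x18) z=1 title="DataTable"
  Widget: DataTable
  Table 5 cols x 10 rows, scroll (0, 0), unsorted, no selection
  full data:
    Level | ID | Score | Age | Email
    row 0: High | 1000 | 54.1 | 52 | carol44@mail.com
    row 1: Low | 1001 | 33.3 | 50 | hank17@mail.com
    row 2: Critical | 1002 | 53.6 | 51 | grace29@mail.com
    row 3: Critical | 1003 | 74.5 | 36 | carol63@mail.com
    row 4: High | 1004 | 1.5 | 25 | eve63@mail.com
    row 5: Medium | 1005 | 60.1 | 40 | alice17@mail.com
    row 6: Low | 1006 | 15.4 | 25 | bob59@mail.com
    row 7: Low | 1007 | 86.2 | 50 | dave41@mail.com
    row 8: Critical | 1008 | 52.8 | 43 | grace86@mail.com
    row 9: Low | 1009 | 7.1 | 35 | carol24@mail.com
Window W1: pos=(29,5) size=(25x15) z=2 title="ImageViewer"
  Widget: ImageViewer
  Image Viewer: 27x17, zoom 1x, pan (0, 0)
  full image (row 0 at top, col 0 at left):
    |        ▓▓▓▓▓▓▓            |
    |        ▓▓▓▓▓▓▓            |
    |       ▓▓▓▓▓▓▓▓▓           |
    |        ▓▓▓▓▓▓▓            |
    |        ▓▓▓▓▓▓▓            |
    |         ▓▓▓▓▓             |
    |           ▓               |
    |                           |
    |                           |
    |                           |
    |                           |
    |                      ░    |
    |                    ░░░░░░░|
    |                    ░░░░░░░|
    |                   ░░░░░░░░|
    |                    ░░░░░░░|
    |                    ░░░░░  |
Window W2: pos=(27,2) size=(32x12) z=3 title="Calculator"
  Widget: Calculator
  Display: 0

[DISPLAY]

aTable               ┏━━━━━━━━━━━━━━━━━━━━━━━━━━━
─────────────────────┃ Calculator                
l   │ID  │Score│Age│E┠───────────────────────────
────┼────┼─────┼───┼─┃                           
    │1000│54.1 │52 │c┃┌───┬───┬───┬───┐          
    │1001│33.3 │50 │h┃│ 7 │ 8 │ 9 │ ÷ │          
ical│1002│53.6 │51 │g┃├───┼───┼───┼───┤          
ical│1003│74.5 │36 │c┃│ 4 │ 5 │ 6 │ × │          
    │1004│1.5  │25 │e┃├───┼───┼───┼───┤          
um  │1005│60.1 │40 │a┃│ 1 │ 2 │ 3 │ - │          
    │1006│15.4 │25 │b┃└───┴───┴───┴───┘          
    │1007│86.2 │50 │d┗━━━━━━━━━━━━━━━━━━━━━━━━━━━
ical│1008│52.8 │43 │gra┃           ▓           ┃ 
    │1009│7.1  │35 │car┃                       ┃ 
                       ┃                       ┃ 
                       ┃                       ┃ 
━━━━━━━━━━━━━━━━━━━━━━━┃                       ┃ 
                       ┗━━━━━━━━━━━━━━━━━━━━━━━┛ 
                                                 
                                                 


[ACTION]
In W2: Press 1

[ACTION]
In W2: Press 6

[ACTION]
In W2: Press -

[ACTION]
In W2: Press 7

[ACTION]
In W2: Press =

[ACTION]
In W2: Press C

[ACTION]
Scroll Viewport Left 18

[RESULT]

 ┃ DataTable               ┏━━━━━━━━━━━━━━━━━━━━━
 ┠─────────────────────────┃ Calculator          
 ┃Level   │ID  │Score│Age│E┠─────────────────────
 ┃────────┼────┼─────┼───┼─┃                     
 ┃High    │1000│54.1 │52 │c┃┌───┬───┬───┬───┐    
 ┃Low     │1001│33.3 │50 │h┃│ 7 │ 8 │ 9 │ ÷ │    
 ┃Critical│1002│53.6 │51 │g┃├───┼───┼───┼───┤    
 ┃Critical│1003│74.5 │36 │c┃│ 4 │ 5 │ 6 │ × │    
 ┃High    │1004│1.5  │25 │e┃├───┼───┼───┼───┤    
 ┃Medium  │1005│60.1 │40 │a┃│ 1 │ 2 │ 3 │ - │    
 ┃Low     │1006│15.4 │25 │b┃└───┴───┴───┴───┘    
 ┃Low     │1007│86.2 │50 │d┗━━━━━━━━━━━━━━━━━━━━━
 ┃Critical│1008│52.8 │43 │gra┃           ▓       
 ┃Low     │1009│7.1  │35 │car┃                   
 ┃                           ┃                   
 ┃                           ┃                   
 ┗━━━━━━━━━━━━━━━━━━━━━━━━━━━┃                   
                             ┗━━━━━━━━━━━━━━━━━━━
                                                 
                                                 


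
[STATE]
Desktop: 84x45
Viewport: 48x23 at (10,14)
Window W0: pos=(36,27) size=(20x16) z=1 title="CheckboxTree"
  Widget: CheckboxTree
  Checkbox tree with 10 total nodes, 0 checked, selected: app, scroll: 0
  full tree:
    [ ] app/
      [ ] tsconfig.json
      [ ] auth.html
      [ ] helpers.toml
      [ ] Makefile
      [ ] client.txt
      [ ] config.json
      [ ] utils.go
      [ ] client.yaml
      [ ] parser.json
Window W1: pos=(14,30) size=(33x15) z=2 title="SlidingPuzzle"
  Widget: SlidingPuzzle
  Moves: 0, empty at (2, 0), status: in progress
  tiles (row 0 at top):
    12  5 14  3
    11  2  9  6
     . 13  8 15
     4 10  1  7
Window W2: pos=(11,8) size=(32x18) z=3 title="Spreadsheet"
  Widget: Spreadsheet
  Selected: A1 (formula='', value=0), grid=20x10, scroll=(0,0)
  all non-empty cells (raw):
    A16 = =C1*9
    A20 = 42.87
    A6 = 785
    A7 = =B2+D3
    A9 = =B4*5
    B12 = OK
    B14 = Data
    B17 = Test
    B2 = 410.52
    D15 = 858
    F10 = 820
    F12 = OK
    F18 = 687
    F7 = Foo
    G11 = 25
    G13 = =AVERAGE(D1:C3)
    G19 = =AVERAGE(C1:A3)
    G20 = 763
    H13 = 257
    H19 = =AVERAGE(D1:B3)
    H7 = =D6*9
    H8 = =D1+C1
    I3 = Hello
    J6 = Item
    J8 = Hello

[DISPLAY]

 ┃  1      [0]       0       0  ┃               
 ┃  2        0  410.52       0  ┃               
 ┃  3        0       0       0  ┃               
 ┃  4        0       0       0  ┃               
 ┃  5        0       0       0  ┃               
 ┃  6      785       0       0  ┃               
 ┃  7   410.52       0       0  ┃               
 ┃  8        0       0       0  ┃               
 ┃  9        0       0       0  ┃               
 ┃ 10        0       0       0  ┃               
 ┃ 11        0       0       0  ┃               
 ┗━━━━━━━━━━━━━━━━━━━━━━━━━━━━━━┛               
                                                
                          ┏━━━━━━━━━━━━━━━━━━┓  
                          ┃ CheckboxTree     ┃  
                          ┠──────────────────┨  
    ┏━━━━━━━━━━━━━━━━━━━━━━━━━━━━━━━┓        ┃  
    ┃ SlidingPuzzle                 ┃onfig.js┃  
    ┠───────────────────────────────┨h.html  ┃  
    ┃┌────┬────┬────┬────┐          ┃pers.tom┃  
    ┃│ 12 │  5 │ 14 │  3 │          ┃efile   ┃  
    ┃├────┼────┼────┼────┤          ┃ent.txt ┃  
    ┃│ 11 │  2 │  9 │  6 │          ┃fig.json┃  


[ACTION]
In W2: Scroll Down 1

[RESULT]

 ┃  2        0  410.52       0  ┃               
 ┃  3        0       0       0  ┃               
 ┃  4        0       0       0  ┃               
 ┃  5        0       0       0  ┃               
 ┃  6      785       0       0  ┃               
 ┃  7   410.52       0       0  ┃               
 ┃  8        0       0       0  ┃               
 ┃  9        0       0       0  ┃               
 ┃ 10        0       0       0  ┃               
 ┃ 11        0       0       0  ┃               
 ┃ 12        0OK             0  ┃               
 ┗━━━━━━━━━━━━━━━━━━━━━━━━━━━━━━┛               
                                                
                          ┏━━━━━━━━━━━━━━━━━━┓  
                          ┃ CheckboxTree     ┃  
                          ┠──────────────────┨  
    ┏━━━━━━━━━━━━━━━━━━━━━━━━━━━━━━━┓        ┃  
    ┃ SlidingPuzzle                 ┃onfig.js┃  
    ┠───────────────────────────────┨h.html  ┃  
    ┃┌────┬────┬────┬────┐          ┃pers.tom┃  
    ┃│ 12 │  5 │ 14 │  3 │          ┃efile   ┃  
    ┃├────┼────┼────┼────┤          ┃ent.txt ┃  
    ┃│ 11 │  2 │  9 │  6 │          ┃fig.json┃  


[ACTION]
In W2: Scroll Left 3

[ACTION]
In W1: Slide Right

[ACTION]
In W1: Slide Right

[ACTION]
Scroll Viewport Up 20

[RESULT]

                                                
                                                
                                                
                                                
                                                
                                                
                                                
                                                
 ┏━━━━━━━━━━━━━━━━━━━━━━━━━━━━━━┓               
 ┃ Spreadsheet                  ┃               
 ┠──────────────────────────────┨               
 ┃A1:                           ┃               
 ┃       A       B       C      ┃               
 ┃------------------------------┃               
 ┃  2        0  410.52       0  ┃               
 ┃  3        0       0       0  ┃               
 ┃  4        0       0       0  ┃               
 ┃  5        0       0       0  ┃               
 ┃  6      785       0       0  ┃               
 ┃  7   410.52       0       0  ┃               
 ┃  8        0       0       0  ┃               
 ┃  9        0       0       0  ┃               
 ┃ 10        0       0       0  ┃               


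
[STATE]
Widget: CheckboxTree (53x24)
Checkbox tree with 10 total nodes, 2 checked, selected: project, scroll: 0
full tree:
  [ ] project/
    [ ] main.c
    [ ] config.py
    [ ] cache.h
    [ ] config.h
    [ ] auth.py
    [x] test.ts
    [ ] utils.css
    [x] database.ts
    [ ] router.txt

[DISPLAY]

>[-] project/                                        
   [ ] main.c                                        
   [ ] config.py                                     
   [ ] cache.h                                       
   [ ] config.h                                      
   [ ] auth.py                                       
   [x] test.ts                                       
   [ ] utils.css                                     
   [x] database.ts                                   
   [ ] router.txt                                    
                                                     
                                                     
                                                     
                                                     
                                                     
                                                     
                                                     
                                                     
                                                     
                                                     
                                                     
                                                     
                                                     
                                                     


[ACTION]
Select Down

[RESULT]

 [-] project/                                        
>  [ ] main.c                                        
   [ ] config.py                                     
   [ ] cache.h                                       
   [ ] config.h                                      
   [ ] auth.py                                       
   [x] test.ts                                       
   [ ] utils.css                                     
   [x] database.ts                                   
   [ ] router.txt                                    
                                                     
                                                     
                                                     
                                                     
                                                     
                                                     
                                                     
                                                     
                                                     
                                                     
                                                     
                                                     
                                                     
                                                     


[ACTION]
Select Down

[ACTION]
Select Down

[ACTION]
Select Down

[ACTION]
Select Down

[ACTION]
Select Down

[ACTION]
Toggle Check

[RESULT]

 [-] project/                                        
   [ ] main.c                                        
   [ ] config.py                                     
   [ ] cache.h                                       
   [ ] config.h                                      
   [ ] auth.py                                       
>  [ ] test.ts                                       
   [ ] utils.css                                     
   [x] database.ts                                   
   [ ] router.txt                                    
                                                     
                                                     
                                                     
                                                     
                                                     
                                                     
                                                     
                                                     
                                                     
                                                     
                                                     
                                                     
                                                     
                                                     


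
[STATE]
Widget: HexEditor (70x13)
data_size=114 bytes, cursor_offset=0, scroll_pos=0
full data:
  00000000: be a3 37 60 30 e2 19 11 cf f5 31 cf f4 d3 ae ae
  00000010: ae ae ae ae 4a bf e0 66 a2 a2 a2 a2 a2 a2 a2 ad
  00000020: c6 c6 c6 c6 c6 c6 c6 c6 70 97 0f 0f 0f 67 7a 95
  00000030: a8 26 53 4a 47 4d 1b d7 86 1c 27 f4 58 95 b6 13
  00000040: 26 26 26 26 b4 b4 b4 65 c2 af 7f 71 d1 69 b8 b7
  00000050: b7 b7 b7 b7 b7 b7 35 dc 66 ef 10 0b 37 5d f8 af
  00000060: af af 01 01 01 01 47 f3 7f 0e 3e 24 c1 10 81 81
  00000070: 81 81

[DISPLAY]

00000000  BE a3 37 60 30 e2 19 11  cf f5 31 cf f4 d3 ae ae  |..7`0....
00000010  ae ae ae ae 4a bf e0 66  a2 a2 a2 a2 a2 a2 a2 ad  |....J..f.
00000020  c6 c6 c6 c6 c6 c6 c6 c6  70 97 0f 0f 0f 67 7a 95  |........p
00000030  a8 26 53 4a 47 4d 1b d7  86 1c 27 f4 58 95 b6 13  |.&SJGM...
00000040  26 26 26 26 b4 b4 b4 65  c2 af 7f 71 d1 69 b8 b7  |&&&&...e.
00000050  b7 b7 b7 b7 b7 b7 35 dc  66 ef 10 0b 37 5d f8 af  |......5.f
00000060  af af 01 01 01 01 47 f3  7f 0e 3e 24 c1 10 81 81  |......G..
00000070  81 81                                             |..       
                                                                      
                                                                      
                                                                      
                                                                      
                                                                      


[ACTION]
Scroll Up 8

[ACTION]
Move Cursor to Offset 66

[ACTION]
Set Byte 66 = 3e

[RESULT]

00000000  be a3 37 60 30 e2 19 11  cf f5 31 cf f4 d3 ae ae  |..7`0....
00000010  ae ae ae ae 4a bf e0 66  a2 a2 a2 a2 a2 a2 a2 ad  |....J..f.
00000020  c6 c6 c6 c6 c6 c6 c6 c6  70 97 0f 0f 0f 67 7a 95  |........p
00000030  a8 26 53 4a 47 4d 1b d7  86 1c 27 f4 58 95 b6 13  |.&SJGM...
00000040  26 26 3E 26 b4 b4 b4 65  c2 af 7f 71 d1 69 b8 b7  |&&>&...e.
00000050  b7 b7 b7 b7 b7 b7 35 dc  66 ef 10 0b 37 5d f8 af  |......5.f
00000060  af af 01 01 01 01 47 f3  7f 0e 3e 24 c1 10 81 81  |......G..
00000070  81 81                                             |..       
                                                                      
                                                                      
                                                                      
                                                                      
                                                                      


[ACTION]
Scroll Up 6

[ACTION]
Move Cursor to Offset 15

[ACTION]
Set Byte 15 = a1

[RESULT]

00000000  be a3 37 60 30 e2 19 11  cf f5 31 cf f4 d3 ae A1  |..7`0....
00000010  ae ae ae ae 4a bf e0 66  a2 a2 a2 a2 a2 a2 a2 ad  |....J..f.
00000020  c6 c6 c6 c6 c6 c6 c6 c6  70 97 0f 0f 0f 67 7a 95  |........p
00000030  a8 26 53 4a 47 4d 1b d7  86 1c 27 f4 58 95 b6 13  |.&SJGM...
00000040  26 26 3e 26 b4 b4 b4 65  c2 af 7f 71 d1 69 b8 b7  |&&>&...e.
00000050  b7 b7 b7 b7 b7 b7 35 dc  66 ef 10 0b 37 5d f8 af  |......5.f
00000060  af af 01 01 01 01 47 f3  7f 0e 3e 24 c1 10 81 81  |......G..
00000070  81 81                                             |..       
                                                                      
                                                                      
                                                                      
                                                                      
                                                                      


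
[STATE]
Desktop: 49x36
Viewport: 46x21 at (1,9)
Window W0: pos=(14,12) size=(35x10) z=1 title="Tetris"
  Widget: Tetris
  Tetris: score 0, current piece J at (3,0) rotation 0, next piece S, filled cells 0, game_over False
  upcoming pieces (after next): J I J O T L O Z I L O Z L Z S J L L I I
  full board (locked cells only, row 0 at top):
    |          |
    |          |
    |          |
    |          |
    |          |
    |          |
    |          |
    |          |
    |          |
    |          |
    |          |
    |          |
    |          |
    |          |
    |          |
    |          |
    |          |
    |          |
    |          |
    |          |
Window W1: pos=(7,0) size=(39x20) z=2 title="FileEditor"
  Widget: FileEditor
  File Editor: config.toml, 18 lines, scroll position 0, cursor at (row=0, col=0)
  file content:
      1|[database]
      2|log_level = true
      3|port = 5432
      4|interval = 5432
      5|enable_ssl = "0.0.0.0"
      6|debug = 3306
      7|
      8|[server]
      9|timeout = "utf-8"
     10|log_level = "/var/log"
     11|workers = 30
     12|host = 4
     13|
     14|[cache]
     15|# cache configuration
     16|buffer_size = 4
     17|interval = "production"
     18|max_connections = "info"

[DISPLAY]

      ┃                                    ░┃ 
      ┃[server]                            ░┃ 
      ┃timeout = "utf-8"                   ░┃ 
      ┃log_level = "/var/log"              ░┃━
      ┃workers = 30                        ░┃ 
      ┃host = 4                            ░┃─
      ┃                                    ░┃ 
      ┃[cache]                             ░┃ 
      ┃# cache configuration               ░┃ 
      ┃buffer_size = 4                     ▼┃ 
      ┗━━━━━━━━━━━━━━━━━━━━━━━━━━━━━━━━━━━━━┛ 
             ┃          │                     
             ┗━━━━━━━━━━━━━━━━━━━━━━━━━━━━━━━━
                                              
                                              
                                              
                                              
                                              
                                              
                                              
                                              


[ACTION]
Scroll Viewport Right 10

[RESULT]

    ┃                                    ░┃   
    ┃[server]                            ░┃   
    ┃timeout = "utf-8"                   ░┃   
    ┃log_level = "/var/log"              ░┃━━┓
    ┃workers = 30                        ░┃  ┃
    ┃host = 4                            ░┃──┨
    ┃                                    ░┃  ┃
    ┃[cache]                             ░┃  ┃
    ┃# cache configuration               ░┃  ┃
    ┃buffer_size = 4                     ▼┃  ┃
    ┗━━━━━━━━━━━━━━━━━━━━━━━━━━━━━━━━━━━━━┛  ┃
           ┃          │                      ┃
           ┗━━━━━━━━━━━━━━━━━━━━━━━━━━━━━━━━━┛
                                              
                                              
                                              
                                              
                                              
                                              
                                              
                                              


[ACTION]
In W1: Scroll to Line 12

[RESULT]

    ┃timeout = "utf-8"                   ░┃   
    ┃log_level = "/var/log"              ░┃   
    ┃workers = 30                        ░┃   
    ┃host = 4                            ░┃━━┓
    ┃                                    ░┃  ┃
    ┃[cache]                             ░┃──┨
    ┃# cache configuration               ░┃  ┃
    ┃buffer_size = 4                     ░┃  ┃
    ┃interval = "production"             █┃  ┃
    ┃max_connections = "info"            ▼┃  ┃
    ┗━━━━━━━━━━━━━━━━━━━━━━━━━━━━━━━━━━━━━┛  ┃
           ┃          │                      ┃
           ┗━━━━━━━━━━━━━━━━━━━━━━━━━━━━━━━━━┛
                                              
                                              
                                              
                                              
                                              
                                              
                                              
                                              


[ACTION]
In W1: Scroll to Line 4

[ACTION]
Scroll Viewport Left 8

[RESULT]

       ┃timeout = "utf-8"                   ░┃
       ┃log_level = "/var/log"              ░┃
       ┃workers = 30                        ░┃
       ┃host = 4                            ░┃
       ┃                                    ░┃
       ┃[cache]                             ░┃
       ┃# cache configuration               ░┃
       ┃buffer_size = 4                     ░┃
       ┃interval = "production"             █┃
       ┃max_connections = "info"            ▼┃
       ┗━━━━━━━━━━━━━━━━━━━━━━━━━━━━━━━━━━━━━┛
              ┃          │                    
              ┗━━━━━━━━━━━━━━━━━━━━━━━━━━━━━━━
                                              
                                              
                                              
                                              
                                              
                                              
                                              
                                              


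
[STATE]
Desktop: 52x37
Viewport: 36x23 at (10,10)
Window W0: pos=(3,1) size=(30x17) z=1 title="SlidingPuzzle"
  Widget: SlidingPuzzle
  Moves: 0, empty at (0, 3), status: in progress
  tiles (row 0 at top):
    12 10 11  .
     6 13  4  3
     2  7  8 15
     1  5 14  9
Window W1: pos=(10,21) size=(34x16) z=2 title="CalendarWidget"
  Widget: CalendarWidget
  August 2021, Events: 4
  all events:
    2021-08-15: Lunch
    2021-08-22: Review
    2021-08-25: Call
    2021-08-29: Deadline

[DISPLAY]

────┼────┼────┤       ┃             
  5 │ 14 │  9 │       ┃             
────┴────┴────┘       ┃             
 0                    ┃             
                      ┃             
                      ┃             
                      ┃             
━━━━━━━━━━━━━━━━━━━━━━┛             
                                    
                                    
                                    
┏━━━━━━━━━━━━━━━━━━━━━━━━━━━━━━━━┓  
┃ CalendarWidget                 ┃  
┠────────────────────────────────┨  
┃          August 2021           ┃  
┃Mo Tu We Th Fr Sa Su            ┃  
┃                   1            ┃  
┃ 2  3  4  5  6  7  8            ┃  
┃ 9 10 11 12 13 14 15*           ┃  
┃16 17 18 19 20 21 22*           ┃  
┃23 24 25* 26 27 28 29*          ┃  
┃30 31                           ┃  
┃                                ┃  


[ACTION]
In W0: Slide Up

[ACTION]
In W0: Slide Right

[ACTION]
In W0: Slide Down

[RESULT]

────┼────┼────┤       ┃             
  5 │ 14 │  9 │       ┃             
────┴────┴────┘       ┃             
 3                    ┃             
                      ┃             
                      ┃             
                      ┃             
━━━━━━━━━━━━━━━━━━━━━━┛             
                                    
                                    
                                    
┏━━━━━━━━━━━━━━━━━━━━━━━━━━━━━━━━┓  
┃ CalendarWidget                 ┃  
┠────────────────────────────────┨  
┃          August 2021           ┃  
┃Mo Tu We Th Fr Sa Su            ┃  
┃                   1            ┃  
┃ 2  3  4  5  6  7  8            ┃  
┃ 9 10 11 12 13 14 15*           ┃  
┃16 17 18 19 20 21 22*           ┃  
┃23 24 25* 26 27 28 29*          ┃  
┃30 31                           ┃  
┃                                ┃  


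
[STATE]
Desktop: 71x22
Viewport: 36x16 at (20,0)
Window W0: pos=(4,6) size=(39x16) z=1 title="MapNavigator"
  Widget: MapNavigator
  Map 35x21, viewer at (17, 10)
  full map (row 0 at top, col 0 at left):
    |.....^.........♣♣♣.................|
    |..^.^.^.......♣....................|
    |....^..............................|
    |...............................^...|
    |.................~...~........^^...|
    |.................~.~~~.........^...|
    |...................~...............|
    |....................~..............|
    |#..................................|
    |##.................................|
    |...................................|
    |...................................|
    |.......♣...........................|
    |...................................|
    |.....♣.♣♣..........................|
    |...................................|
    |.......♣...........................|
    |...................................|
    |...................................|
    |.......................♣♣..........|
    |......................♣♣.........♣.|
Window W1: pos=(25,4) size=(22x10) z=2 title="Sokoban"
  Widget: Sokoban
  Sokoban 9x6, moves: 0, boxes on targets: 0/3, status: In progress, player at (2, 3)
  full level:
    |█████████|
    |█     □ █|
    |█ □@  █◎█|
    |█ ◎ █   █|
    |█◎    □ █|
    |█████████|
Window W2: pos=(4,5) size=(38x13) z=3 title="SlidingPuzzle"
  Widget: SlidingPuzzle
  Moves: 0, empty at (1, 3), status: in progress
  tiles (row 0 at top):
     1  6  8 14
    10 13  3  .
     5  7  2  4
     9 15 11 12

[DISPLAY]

                                    
                                    
                                    
                                    
     ┏━━━━━━━━━━━━━━━━━━━━┓         
━━━━━━━━━━━━━━━━━━━━━┓    ┃         
                     ┃────┨         
─────────────────────┨    ┃         
┬────┐               ┃    ┃         
│ 14 │               ┃    ┃         
┼────┤               ┃    ┃         
│    │               ┃    ┃         
┼────┤               ┃    ┃         
│  4 │               ┃━━━━┛         
┼────┤               ┃┃             
│ 12 │               ┃┃             


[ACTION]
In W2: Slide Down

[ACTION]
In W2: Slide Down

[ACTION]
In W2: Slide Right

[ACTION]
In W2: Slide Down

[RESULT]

                                    
                                    
                                    
                                    
     ┏━━━━━━━━━━━━━━━━━━━━┓         
━━━━━━━━━━━━━━━━━━━━━┓    ┃         
                     ┃────┨         
─────────────────────┨    ┃         
┬────┐               ┃    ┃         
│  8 │               ┃    ┃         
┼────┤               ┃    ┃         
│ 14 │               ┃    ┃         
┼────┤               ┃    ┃         
│  4 │               ┃━━━━┛         
┼────┤               ┃┃             
│ 12 │               ┃┃             
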